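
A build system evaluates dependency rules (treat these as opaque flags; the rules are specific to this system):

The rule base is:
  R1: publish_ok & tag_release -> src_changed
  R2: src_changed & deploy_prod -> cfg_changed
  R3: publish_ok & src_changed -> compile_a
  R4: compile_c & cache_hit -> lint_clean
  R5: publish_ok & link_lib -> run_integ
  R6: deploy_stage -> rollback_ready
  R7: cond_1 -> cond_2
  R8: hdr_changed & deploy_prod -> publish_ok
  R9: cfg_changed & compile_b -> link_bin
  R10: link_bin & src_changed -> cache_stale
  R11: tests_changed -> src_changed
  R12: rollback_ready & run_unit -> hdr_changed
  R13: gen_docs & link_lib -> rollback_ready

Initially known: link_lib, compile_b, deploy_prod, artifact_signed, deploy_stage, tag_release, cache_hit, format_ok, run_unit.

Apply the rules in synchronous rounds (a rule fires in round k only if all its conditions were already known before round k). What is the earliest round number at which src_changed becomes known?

[1] R6 [deploy_stage -> rollback_ready]. ⇒ new: rollback_ready.
[2] R12 [rollback_ready & run_unit -> hdr_changed]. ⇒ new: hdr_changed.
[3] R8 [hdr_changed & deploy_prod -> publish_ok]. ⇒ new: publish_ok.
[4] R1 [publish_ok & tag_release -> src_changed]; R5 [publish_ok & link_lib -> run_integ]. ⇒ new: src_changed, run_integ.
src_changed first appears in round 4.

4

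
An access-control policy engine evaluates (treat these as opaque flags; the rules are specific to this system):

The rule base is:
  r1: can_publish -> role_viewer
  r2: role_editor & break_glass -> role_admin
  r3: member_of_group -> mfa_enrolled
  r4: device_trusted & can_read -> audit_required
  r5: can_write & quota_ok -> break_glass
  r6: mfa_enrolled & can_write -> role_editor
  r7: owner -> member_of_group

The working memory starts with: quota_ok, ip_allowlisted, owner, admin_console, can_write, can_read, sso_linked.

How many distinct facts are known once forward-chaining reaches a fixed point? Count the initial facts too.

12

Round 1: r5 [can_write & quota_ok -> break_glass]; r7 [owner -> member_of_group]. New: break_glass, member_of_group.
Round 2: r3 [member_of_group -> mfa_enrolled]. New: mfa_enrolled.
Round 3: r6 [mfa_enrolled & can_write -> role_editor]. New: role_editor.
Round 4: r2 [role_editor & break_glass -> role_admin]. New: role_admin.
Closure: {admin_console, break_glass, can_read, can_write, ip_allowlisted, member_of_group, mfa_enrolled, owner, quota_ok, role_admin, role_editor, sso_linked} — 12 facts.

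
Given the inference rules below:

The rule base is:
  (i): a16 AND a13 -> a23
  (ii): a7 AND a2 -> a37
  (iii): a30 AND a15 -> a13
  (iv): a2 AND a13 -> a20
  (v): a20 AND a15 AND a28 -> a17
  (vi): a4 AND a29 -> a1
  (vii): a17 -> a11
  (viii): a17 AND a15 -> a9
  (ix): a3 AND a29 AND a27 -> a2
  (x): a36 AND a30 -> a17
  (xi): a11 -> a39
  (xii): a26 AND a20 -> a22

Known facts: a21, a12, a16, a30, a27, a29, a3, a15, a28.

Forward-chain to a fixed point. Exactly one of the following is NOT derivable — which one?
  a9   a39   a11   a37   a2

Round 1: (iii) [a30 AND a15 -> a13]; (ix) [a3 AND a29 AND a27 -> a2]. New: a13, a2.
Round 2: (i) [a16 AND a13 -> a23]; (iv) [a2 AND a13 -> a20]. New: a23, a20.
Round 3: (v) [a20 AND a15 AND a28 -> a17]. New: a17.
Round 4: (vii) [a17 -> a11]; (viii) [a17 AND a15 -> a9]. New: a11, a9.
Round 5: (xi) [a11 -> a39]. New: a39.
Derived: a39 (round 5), a9 (round 4), a11 (round 4), a2 (round 1). a37 never appears in any round.

a37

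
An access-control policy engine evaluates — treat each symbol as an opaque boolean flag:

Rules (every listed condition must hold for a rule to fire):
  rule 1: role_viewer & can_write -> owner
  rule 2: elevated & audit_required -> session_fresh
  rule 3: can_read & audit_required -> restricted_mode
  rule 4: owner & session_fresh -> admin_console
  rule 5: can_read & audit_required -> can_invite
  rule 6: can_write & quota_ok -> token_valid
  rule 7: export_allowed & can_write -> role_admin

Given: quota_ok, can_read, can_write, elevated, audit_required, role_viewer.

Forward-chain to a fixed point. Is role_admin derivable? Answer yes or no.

no

Round 1: rule 1 [role_viewer & can_write -> owner]; rule 2 [elevated & audit_required -> session_fresh]; rule 3 [can_read & audit_required -> restricted_mode]; rule 5 [can_read & audit_required -> can_invite]; rule 6 [can_write & quota_ok -> token_valid]. New: owner, session_fresh, restricted_mode, can_invite, token_valid.
Round 2: rule 4 [owner & session_fresh -> admin_console]. New: admin_console.
Fixed point reached. role_admin is concluded only by rule 7; rule 7 needs export_allowed (never derived).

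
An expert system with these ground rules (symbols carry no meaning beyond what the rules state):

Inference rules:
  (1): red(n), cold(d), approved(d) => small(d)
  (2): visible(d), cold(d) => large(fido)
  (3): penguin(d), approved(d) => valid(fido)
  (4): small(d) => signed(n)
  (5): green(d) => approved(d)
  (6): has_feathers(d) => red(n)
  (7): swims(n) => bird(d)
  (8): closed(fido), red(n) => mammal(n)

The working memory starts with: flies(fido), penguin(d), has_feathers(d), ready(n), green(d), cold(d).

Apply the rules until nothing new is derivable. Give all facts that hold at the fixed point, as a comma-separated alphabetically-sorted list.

Round 1: (5) [green(d) => approved(d)]; (6) [has_feathers(d) => red(n)]. New: approved(d), red(n).
Round 2: (1) [red(n), cold(d), approved(d) => small(d)]; (3) [penguin(d), approved(d) => valid(fido)]. New: small(d), valid(fido).
Round 3: (4) [small(d) => signed(n)]. New: signed(n).

approved(d), cold(d), flies(fido), green(d), has_feathers(d), penguin(d), ready(n), red(n), signed(n), small(d), valid(fido)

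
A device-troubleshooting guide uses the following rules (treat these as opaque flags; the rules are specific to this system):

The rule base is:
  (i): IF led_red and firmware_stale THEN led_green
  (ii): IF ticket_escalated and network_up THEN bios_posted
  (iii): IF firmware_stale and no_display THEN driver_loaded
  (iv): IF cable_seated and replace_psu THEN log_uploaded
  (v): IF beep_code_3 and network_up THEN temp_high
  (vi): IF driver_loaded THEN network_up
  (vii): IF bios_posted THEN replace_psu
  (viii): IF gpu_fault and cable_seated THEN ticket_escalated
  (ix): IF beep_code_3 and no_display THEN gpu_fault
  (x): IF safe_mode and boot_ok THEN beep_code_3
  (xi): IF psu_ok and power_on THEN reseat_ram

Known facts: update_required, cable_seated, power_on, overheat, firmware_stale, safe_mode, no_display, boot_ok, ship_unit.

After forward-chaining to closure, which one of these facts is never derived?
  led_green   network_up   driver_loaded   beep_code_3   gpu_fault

Round 1 — (iii), (x), derive driver_loaded, beep_code_3.
Round 2 — (vi), (ix), derive network_up, gpu_fault.
Round 3 — (v), (viii), derive temp_high, ticket_escalated.
Round 4 — (ii), derive bios_posted.
Round 5 — (vii), derive replace_psu.
Round 6 — (iv), derive log_uploaded.
Derived: network_up (round 2), gpu_fault (round 2), beep_code_3 (round 1), driver_loaded (round 1). led_green never appears in any round.

led_green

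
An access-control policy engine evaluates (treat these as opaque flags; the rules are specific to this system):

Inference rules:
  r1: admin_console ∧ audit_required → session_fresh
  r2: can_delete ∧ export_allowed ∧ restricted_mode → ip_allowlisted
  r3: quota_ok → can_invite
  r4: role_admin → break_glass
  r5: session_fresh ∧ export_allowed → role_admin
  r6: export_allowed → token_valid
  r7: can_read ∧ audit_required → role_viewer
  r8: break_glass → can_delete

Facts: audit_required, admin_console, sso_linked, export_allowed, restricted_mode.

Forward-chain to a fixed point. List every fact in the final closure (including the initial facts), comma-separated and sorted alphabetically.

admin_console, audit_required, break_glass, can_delete, export_allowed, ip_allowlisted, restricted_mode, role_admin, session_fresh, sso_linked, token_valid

Round 1 fires r1, r6, giving session_fresh, token_valid.
Round 2 fires r5, giving role_admin.
Round 3 fires r4, giving break_glass.
Round 4 fires r8, giving can_delete.
Round 5 fires r2, giving ip_allowlisted.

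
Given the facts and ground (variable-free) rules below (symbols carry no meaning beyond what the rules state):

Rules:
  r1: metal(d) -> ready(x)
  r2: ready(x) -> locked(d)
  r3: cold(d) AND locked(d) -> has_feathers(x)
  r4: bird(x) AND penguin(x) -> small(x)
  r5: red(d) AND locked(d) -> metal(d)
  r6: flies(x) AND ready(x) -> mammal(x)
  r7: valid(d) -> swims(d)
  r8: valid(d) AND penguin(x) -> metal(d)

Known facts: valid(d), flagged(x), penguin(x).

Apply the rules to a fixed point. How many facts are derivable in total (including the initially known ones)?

7

Round 1: r7 [valid(d) -> swims(d)]; r8 [valid(d) AND penguin(x) -> metal(d)]. Adds swims(d), metal(d).
Round 2: r1 [metal(d) -> ready(x)]. Adds ready(x).
Round 3: r2 [ready(x) -> locked(d)]. Adds locked(d).
Closure: {flagged(x), locked(d), metal(d), penguin(x), ready(x), swims(d), valid(d)} — 7 facts.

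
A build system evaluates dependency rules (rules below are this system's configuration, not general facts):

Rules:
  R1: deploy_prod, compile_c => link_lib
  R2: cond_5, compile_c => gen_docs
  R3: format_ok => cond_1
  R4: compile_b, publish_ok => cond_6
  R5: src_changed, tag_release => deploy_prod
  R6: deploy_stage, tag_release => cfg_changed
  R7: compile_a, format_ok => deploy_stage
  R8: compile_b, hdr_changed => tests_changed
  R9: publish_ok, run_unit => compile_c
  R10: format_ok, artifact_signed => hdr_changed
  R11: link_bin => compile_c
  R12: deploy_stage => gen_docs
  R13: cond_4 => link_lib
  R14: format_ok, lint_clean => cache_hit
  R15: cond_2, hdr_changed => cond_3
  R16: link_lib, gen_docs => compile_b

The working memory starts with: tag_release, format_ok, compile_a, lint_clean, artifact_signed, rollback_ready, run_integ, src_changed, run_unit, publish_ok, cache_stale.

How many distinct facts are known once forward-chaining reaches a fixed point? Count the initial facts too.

[1] R3 [format_ok => cond_1]; R5 [src_changed, tag_release => deploy_prod]; R7 [compile_a, format_ok => deploy_stage]; R9 [publish_ok, run_unit => compile_c]; R10 [format_ok, artifact_signed => hdr_changed]; R14 [format_ok, lint_clean => cache_hit]. ⇒ new: cond_1, deploy_prod, deploy_stage, compile_c, hdr_changed, cache_hit.
[2] R1 [deploy_prod, compile_c => link_lib]; R6 [deploy_stage, tag_release => cfg_changed]; R12 [deploy_stage => gen_docs]. ⇒ new: link_lib, cfg_changed, gen_docs.
[3] R16 [link_lib, gen_docs => compile_b]. ⇒ new: compile_b.
[4] R4 [compile_b, publish_ok => cond_6]; R8 [compile_b, hdr_changed => tests_changed]. ⇒ new: cond_6, tests_changed.
Closure: {artifact_signed, cache_hit, cache_stale, cfg_changed, compile_a, compile_b, compile_c, cond_1, cond_6, deploy_prod, deploy_stage, format_ok, gen_docs, hdr_changed, link_lib, lint_clean, publish_ok, rollback_ready, run_integ, run_unit, src_changed, tag_release, tests_changed} — 23 facts.

23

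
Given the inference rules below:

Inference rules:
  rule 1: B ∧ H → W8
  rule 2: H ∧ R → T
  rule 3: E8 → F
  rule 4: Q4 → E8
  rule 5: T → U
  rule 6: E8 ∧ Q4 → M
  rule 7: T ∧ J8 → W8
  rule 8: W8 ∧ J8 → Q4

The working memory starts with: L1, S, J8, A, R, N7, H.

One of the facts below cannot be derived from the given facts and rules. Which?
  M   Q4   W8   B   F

B

[1] rule 2 [H ∧ R → T]. ⇒ new: T.
[2] rule 5 [T → U]; rule 7 [T ∧ J8 → W8]. ⇒ new: U, W8.
[3] rule 8 [W8 ∧ J8 → Q4]. ⇒ new: Q4.
[4] rule 4 [Q4 → E8]. ⇒ new: E8.
[5] rule 3 [E8 → F]; rule 6 [E8 ∧ Q4 → M]. ⇒ new: F, M.
Derived: F (round 5), W8 (round 2), Q4 (round 3), M (round 5). B never appears in any round.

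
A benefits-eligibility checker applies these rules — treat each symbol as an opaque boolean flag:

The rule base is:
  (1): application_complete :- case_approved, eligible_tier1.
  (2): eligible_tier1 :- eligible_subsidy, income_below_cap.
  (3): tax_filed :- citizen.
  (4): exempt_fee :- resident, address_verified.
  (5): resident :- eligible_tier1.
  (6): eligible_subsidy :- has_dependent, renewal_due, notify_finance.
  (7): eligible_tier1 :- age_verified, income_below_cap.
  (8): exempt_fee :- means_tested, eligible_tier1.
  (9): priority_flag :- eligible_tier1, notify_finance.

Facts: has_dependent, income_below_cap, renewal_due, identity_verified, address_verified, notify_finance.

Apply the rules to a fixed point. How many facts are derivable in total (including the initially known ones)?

Round 1 — (6), derive eligible_subsidy.
Round 2 — (2), derive eligible_tier1.
Round 3 — (5), (9), derive resident, priority_flag.
Round 4 — (4), derive exempt_fee.
Closure: {address_verified, eligible_subsidy, eligible_tier1, exempt_fee, has_dependent, identity_verified, income_below_cap, notify_finance, priority_flag, renewal_due, resident} — 11 facts.

11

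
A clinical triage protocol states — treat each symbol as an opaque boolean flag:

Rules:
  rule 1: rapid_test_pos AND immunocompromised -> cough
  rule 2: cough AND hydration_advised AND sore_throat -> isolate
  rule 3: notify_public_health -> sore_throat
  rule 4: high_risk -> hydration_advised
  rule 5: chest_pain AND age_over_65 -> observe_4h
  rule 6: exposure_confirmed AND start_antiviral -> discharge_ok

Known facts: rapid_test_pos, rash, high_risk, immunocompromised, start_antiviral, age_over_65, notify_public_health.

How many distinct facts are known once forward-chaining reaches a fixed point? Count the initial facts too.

Round 1: rule 1 [rapid_test_pos AND immunocompromised -> cough]; rule 3 [notify_public_health -> sore_throat]; rule 4 [high_risk -> hydration_advised]. Adds cough, sore_throat, hydration_advised.
Round 2: rule 2 [cough AND hydration_advised AND sore_throat -> isolate]. Adds isolate.
Closure: {age_over_65, cough, high_risk, hydration_advised, immunocompromised, isolate, notify_public_health, rapid_test_pos, rash, sore_throat, start_antiviral} — 11 facts.

11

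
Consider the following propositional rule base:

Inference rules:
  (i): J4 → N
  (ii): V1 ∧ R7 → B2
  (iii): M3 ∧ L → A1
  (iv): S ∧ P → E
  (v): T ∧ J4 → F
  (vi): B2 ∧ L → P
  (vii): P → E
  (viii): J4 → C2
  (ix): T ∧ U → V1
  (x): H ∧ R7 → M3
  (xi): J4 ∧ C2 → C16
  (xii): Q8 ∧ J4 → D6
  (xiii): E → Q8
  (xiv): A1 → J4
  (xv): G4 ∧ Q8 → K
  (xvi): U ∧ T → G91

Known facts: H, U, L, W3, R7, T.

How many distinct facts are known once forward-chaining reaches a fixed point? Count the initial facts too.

20

Round 1 — (ix), (x), (xvi), derive V1, M3, G91.
Round 2 — (ii), (iii), derive B2, A1.
Round 3 — (vi), (xiv), derive P, J4.
Round 4 — (i), (v), (vii), (viii), derive N, F, E, C2.
Round 5 — (xi), (xiii), derive C16, Q8.
Round 6 — (xii), derive D6.
Closure: {A1, B2, C16, C2, D6, E, F, G91, H, J4, L, M3, N, P, Q8, R7, T, U, V1, W3} — 20 facts.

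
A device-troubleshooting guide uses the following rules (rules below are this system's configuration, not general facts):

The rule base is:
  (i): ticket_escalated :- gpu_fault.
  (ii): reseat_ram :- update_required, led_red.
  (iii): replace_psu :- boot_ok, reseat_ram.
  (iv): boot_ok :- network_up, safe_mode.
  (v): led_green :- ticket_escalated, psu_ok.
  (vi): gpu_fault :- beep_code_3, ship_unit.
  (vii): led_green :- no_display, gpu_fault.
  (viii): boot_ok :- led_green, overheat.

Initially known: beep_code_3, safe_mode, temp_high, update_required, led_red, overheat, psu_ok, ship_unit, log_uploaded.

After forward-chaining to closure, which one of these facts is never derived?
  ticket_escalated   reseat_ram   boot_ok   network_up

Round 1 fires (ii), (vi), giving reseat_ram, gpu_fault.
Round 2 fires (i), giving ticket_escalated.
Round 3 fires (v), giving led_green.
Round 4 fires (viii), giving boot_ok.
Round 5 fires (iii), giving replace_psu.
Derived: ticket_escalated (round 2), boot_ok (round 4), reseat_ram (round 1). network_up never appears in any round.

network_up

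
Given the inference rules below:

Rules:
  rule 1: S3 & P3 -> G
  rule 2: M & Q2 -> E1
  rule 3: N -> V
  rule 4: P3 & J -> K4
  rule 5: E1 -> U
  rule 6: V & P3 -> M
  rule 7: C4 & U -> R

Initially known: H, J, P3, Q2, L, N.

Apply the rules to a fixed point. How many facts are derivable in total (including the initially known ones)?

11

Round 1: rule 3 [N -> V]; rule 4 [P3 & J -> K4]. New: V, K4.
Round 2: rule 6 [V & P3 -> M]. New: M.
Round 3: rule 2 [M & Q2 -> E1]. New: E1.
Round 4: rule 5 [E1 -> U]. New: U.
Closure: {E1, H, J, K4, L, M, N, P3, Q2, U, V} — 11 facts.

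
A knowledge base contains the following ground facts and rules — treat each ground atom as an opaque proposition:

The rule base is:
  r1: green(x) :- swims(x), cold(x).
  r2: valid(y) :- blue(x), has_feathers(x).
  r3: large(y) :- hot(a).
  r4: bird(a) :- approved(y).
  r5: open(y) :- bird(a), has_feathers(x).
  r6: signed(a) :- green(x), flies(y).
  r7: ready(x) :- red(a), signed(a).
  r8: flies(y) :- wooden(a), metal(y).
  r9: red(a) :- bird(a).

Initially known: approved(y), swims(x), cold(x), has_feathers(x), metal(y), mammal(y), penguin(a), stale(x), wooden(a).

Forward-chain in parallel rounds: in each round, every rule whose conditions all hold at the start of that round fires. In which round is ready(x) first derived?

Round 1 fires r1, r4, r8, giving green(x), bird(a), flies(y).
Round 2 fires r5, r6, r9, giving open(y), signed(a), red(a).
Round 3 fires r7, giving ready(x).
ready(x) first appears in round 3.

3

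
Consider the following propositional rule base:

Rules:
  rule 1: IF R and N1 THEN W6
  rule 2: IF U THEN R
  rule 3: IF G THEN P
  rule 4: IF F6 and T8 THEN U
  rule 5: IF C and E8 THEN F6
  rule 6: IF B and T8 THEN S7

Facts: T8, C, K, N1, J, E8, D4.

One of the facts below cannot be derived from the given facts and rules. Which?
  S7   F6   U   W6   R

Round 1: rule 5 [IF C and E8 THEN F6]. Adds F6.
Round 2: rule 4 [IF F6 and T8 THEN U]. Adds U.
Round 3: rule 2 [IF U THEN R]. Adds R.
Round 4: rule 1 [IF R and N1 THEN W6]. Adds W6.
Derived: U (round 2), W6 (round 4), F6 (round 1), R (round 3). S7 never appears in any round.

S7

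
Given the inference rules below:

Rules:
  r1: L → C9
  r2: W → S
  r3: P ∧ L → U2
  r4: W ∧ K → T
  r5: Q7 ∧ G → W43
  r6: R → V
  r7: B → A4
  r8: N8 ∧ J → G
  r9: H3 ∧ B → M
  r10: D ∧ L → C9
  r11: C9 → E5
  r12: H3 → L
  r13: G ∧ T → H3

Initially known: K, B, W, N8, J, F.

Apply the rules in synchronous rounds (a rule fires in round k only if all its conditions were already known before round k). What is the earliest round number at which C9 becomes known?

4

Round 1: r2 [W → S]; r4 [W ∧ K → T]; r7 [B → A4]; r8 [N8 ∧ J → G]. Adds S, T, A4, G.
Round 2: r13 [G ∧ T → H3]. Adds H3.
Round 3: r9 [H3 ∧ B → M]; r12 [H3 → L]. Adds M, L.
Round 4: r1 [L → C9]. Adds C9.
C9 first appears in round 4.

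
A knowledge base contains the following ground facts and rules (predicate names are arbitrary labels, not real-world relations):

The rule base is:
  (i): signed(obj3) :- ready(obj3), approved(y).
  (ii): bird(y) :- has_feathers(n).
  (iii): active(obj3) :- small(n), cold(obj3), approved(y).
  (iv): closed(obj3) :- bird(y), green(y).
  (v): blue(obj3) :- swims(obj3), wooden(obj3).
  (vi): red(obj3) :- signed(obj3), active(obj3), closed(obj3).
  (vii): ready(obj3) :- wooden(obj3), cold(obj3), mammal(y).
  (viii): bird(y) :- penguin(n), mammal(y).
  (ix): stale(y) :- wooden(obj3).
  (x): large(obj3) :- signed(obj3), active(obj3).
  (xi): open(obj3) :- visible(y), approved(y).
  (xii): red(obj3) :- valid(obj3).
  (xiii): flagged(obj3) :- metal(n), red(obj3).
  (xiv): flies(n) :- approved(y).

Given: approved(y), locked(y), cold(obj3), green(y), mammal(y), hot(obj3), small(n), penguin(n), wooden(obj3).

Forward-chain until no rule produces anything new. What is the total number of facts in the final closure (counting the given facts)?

[1] (iii) [active(obj3) :- small(n), cold(obj3), approved(y).]; (vii) [ready(obj3) :- wooden(obj3), cold(obj3), mammal(y).]; (viii) [bird(y) :- penguin(n), mammal(y).]; (ix) [stale(y) :- wooden(obj3).]; (xiv) [flies(n) :- approved(y).]. ⇒ new: active(obj3), ready(obj3), bird(y), stale(y), flies(n).
[2] (i) [signed(obj3) :- ready(obj3), approved(y).]; (iv) [closed(obj3) :- bird(y), green(y).]. ⇒ new: signed(obj3), closed(obj3).
[3] (vi) [red(obj3) :- signed(obj3), active(obj3), closed(obj3).]; (x) [large(obj3) :- signed(obj3), active(obj3).]. ⇒ new: red(obj3), large(obj3).
Closure: {active(obj3), approved(y), bird(y), closed(obj3), cold(obj3), flies(n), green(y), hot(obj3), large(obj3), locked(y), mammal(y), penguin(n), ready(obj3), red(obj3), signed(obj3), small(n), stale(y), wooden(obj3)} — 18 facts.

18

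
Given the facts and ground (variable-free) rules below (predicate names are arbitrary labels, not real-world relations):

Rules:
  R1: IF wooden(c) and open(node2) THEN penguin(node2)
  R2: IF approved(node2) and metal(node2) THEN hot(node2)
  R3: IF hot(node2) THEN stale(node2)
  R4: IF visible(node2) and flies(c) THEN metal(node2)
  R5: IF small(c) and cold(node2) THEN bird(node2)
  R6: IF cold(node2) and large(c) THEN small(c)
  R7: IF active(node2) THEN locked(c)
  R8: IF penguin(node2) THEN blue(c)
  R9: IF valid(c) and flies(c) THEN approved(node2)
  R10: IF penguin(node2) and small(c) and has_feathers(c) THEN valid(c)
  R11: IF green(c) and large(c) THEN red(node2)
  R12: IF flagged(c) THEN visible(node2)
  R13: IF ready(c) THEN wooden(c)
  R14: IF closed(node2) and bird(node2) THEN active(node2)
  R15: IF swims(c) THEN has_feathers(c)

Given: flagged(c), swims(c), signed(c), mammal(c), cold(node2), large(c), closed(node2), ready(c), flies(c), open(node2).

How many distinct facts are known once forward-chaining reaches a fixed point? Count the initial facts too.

[1] R6 [IF cold(node2) and large(c) THEN small(c)]; R12 [IF flagged(c) THEN visible(node2)]; R13 [IF ready(c) THEN wooden(c)]; R15 [IF swims(c) THEN has_feathers(c)]. ⇒ new: small(c), visible(node2), wooden(c), has_feathers(c).
[2] R1 [IF wooden(c) and open(node2) THEN penguin(node2)]; R4 [IF visible(node2) and flies(c) THEN metal(node2)]; R5 [IF small(c) and cold(node2) THEN bird(node2)]. ⇒ new: penguin(node2), metal(node2), bird(node2).
[3] R8 [IF penguin(node2) THEN blue(c)]; R10 [IF penguin(node2) and small(c) and has_feathers(c) THEN valid(c)]; R14 [IF closed(node2) and bird(node2) THEN active(node2)]. ⇒ new: blue(c), valid(c), active(node2).
[4] R7 [IF active(node2) THEN locked(c)]; R9 [IF valid(c) and flies(c) THEN approved(node2)]. ⇒ new: locked(c), approved(node2).
[5] R2 [IF approved(node2) and metal(node2) THEN hot(node2)]. ⇒ new: hot(node2).
[6] R3 [IF hot(node2) THEN stale(node2)]. ⇒ new: stale(node2).
Closure: {active(node2), approved(node2), bird(node2), blue(c), closed(node2), cold(node2), flagged(c), flies(c), has_feathers(c), hot(node2), large(c), locked(c), mammal(c), metal(node2), open(node2), penguin(node2), ready(c), signed(c), small(c), stale(node2), swims(c), valid(c), visible(node2), wooden(c)} — 24 facts.

24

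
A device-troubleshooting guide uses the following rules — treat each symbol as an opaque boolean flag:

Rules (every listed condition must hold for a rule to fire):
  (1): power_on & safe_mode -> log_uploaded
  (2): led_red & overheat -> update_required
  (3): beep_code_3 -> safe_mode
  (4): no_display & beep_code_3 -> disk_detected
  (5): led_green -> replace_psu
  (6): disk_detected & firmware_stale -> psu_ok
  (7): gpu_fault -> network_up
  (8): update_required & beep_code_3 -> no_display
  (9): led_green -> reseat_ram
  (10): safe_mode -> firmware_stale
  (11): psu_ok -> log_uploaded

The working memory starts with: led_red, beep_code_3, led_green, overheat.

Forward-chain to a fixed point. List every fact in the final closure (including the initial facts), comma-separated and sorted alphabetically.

beep_code_3, disk_detected, firmware_stale, led_green, led_red, log_uploaded, no_display, overheat, psu_ok, replace_psu, reseat_ram, safe_mode, update_required

Round 1 — (2), (3), (5), (9), derive update_required, safe_mode, replace_psu, reseat_ram.
Round 2 — (8), (10), derive no_display, firmware_stale.
Round 3 — (4), derive disk_detected.
Round 4 — (6), derive psu_ok.
Round 5 — (11), derive log_uploaded.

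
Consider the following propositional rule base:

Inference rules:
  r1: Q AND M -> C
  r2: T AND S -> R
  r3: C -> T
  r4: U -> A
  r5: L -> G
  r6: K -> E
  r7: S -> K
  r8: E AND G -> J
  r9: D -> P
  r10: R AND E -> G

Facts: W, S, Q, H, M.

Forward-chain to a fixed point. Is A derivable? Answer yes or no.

no

Round 1 — r1, r7, derive C, K.
Round 2 — r3, r6, derive T, E.
Round 3 — r2, derive R.
Round 4 — r10, derive G.
Round 5 — r8, derive J.
Fixed point reached. A is concluded only by r4; r4 needs U (never derived).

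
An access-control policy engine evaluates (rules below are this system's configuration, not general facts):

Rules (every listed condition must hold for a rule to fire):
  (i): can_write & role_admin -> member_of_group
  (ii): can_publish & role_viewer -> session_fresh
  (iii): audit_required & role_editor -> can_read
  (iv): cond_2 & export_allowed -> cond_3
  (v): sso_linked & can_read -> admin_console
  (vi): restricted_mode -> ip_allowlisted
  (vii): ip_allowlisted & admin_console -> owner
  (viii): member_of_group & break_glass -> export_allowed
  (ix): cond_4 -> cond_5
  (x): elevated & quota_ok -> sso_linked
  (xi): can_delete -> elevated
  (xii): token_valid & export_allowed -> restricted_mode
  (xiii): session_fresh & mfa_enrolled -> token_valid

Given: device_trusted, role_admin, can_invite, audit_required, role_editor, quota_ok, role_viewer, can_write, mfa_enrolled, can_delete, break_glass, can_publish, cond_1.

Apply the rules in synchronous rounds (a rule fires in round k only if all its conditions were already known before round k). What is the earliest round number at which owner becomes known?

5

[1] (i) [can_write & role_admin -> member_of_group]; (ii) [can_publish & role_viewer -> session_fresh]; (iii) [audit_required & role_editor -> can_read]; (xi) [can_delete -> elevated]. ⇒ new: member_of_group, session_fresh, can_read, elevated.
[2] (viii) [member_of_group & break_glass -> export_allowed]; (x) [elevated & quota_ok -> sso_linked]; (xiii) [session_fresh & mfa_enrolled -> token_valid]. ⇒ new: export_allowed, sso_linked, token_valid.
[3] (v) [sso_linked & can_read -> admin_console]; (xii) [token_valid & export_allowed -> restricted_mode]. ⇒ new: admin_console, restricted_mode.
[4] (vi) [restricted_mode -> ip_allowlisted]. ⇒ new: ip_allowlisted.
[5] (vii) [ip_allowlisted & admin_console -> owner]. ⇒ new: owner.
owner first appears in round 5.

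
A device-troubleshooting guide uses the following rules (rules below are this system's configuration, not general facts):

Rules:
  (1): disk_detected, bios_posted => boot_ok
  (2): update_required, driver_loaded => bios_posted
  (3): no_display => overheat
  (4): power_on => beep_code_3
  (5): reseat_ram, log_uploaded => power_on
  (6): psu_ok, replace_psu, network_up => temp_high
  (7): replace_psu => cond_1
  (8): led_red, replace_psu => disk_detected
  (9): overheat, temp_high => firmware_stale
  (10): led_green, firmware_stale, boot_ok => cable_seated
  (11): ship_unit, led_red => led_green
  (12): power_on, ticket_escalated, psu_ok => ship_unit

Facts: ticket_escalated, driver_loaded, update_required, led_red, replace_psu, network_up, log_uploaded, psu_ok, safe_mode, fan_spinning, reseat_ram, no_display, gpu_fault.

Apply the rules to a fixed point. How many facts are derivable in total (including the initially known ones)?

Round 1 — (2), (3), (5), (6), (7), (8), derive bios_posted, overheat, power_on, temp_high, cond_1, disk_detected.
Round 2 — (1), (4), (9), (12), derive boot_ok, beep_code_3, firmware_stale, ship_unit.
Round 3 — (11), derive led_green.
Round 4 — (10), derive cable_seated.
Closure: {beep_code_3, bios_posted, boot_ok, cable_seated, cond_1, disk_detected, driver_loaded, fan_spinning, firmware_stale, gpu_fault, led_green, led_red, log_uploaded, network_up, no_display, overheat, power_on, psu_ok, replace_psu, reseat_ram, safe_mode, ship_unit, temp_high, ticket_escalated, update_required} — 25 facts.

25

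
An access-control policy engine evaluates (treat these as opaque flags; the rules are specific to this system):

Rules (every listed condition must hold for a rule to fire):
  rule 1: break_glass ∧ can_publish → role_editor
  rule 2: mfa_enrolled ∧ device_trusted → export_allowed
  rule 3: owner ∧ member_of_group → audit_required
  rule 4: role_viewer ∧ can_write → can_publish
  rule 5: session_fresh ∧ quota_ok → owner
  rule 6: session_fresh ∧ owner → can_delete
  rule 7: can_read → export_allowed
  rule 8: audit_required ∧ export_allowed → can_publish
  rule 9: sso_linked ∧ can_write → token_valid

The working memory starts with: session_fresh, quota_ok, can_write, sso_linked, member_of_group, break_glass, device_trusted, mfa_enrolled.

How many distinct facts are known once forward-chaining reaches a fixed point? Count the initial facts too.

Round 1: rule 2 [mfa_enrolled ∧ device_trusted → export_allowed]; rule 5 [session_fresh ∧ quota_ok → owner]; rule 9 [sso_linked ∧ can_write → token_valid]. Adds export_allowed, owner, token_valid.
Round 2: rule 3 [owner ∧ member_of_group → audit_required]; rule 6 [session_fresh ∧ owner → can_delete]. Adds audit_required, can_delete.
Round 3: rule 8 [audit_required ∧ export_allowed → can_publish]. Adds can_publish.
Round 4: rule 1 [break_glass ∧ can_publish → role_editor]. Adds role_editor.
Closure: {audit_required, break_glass, can_delete, can_publish, can_write, device_trusted, export_allowed, member_of_group, mfa_enrolled, owner, quota_ok, role_editor, session_fresh, sso_linked, token_valid} — 15 facts.

15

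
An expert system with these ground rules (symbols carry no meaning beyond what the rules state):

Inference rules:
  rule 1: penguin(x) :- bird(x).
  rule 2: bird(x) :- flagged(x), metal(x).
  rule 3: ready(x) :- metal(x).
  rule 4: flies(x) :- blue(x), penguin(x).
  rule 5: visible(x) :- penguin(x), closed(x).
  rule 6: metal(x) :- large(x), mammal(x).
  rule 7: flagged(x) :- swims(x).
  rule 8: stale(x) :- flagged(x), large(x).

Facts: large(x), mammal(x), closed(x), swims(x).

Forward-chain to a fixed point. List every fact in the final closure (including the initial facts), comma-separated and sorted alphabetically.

[1] rule 6 [metal(x) :- large(x), mammal(x).]; rule 7 [flagged(x) :- swims(x).]. ⇒ new: metal(x), flagged(x).
[2] rule 2 [bird(x) :- flagged(x), metal(x).]; rule 3 [ready(x) :- metal(x).]; rule 8 [stale(x) :- flagged(x), large(x).]. ⇒ new: bird(x), ready(x), stale(x).
[3] rule 1 [penguin(x) :- bird(x).]. ⇒ new: penguin(x).
[4] rule 5 [visible(x) :- penguin(x), closed(x).]. ⇒ new: visible(x).

bird(x), closed(x), flagged(x), large(x), mammal(x), metal(x), penguin(x), ready(x), stale(x), swims(x), visible(x)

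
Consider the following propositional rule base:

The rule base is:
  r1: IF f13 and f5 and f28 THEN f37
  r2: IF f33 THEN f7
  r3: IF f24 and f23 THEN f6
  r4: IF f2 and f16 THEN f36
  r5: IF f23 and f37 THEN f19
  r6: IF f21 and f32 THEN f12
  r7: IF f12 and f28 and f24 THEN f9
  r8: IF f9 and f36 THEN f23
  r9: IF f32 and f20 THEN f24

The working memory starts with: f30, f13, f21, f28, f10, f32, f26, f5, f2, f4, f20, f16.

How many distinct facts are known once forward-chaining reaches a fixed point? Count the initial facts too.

Round 1 fires r1, r4, r6, r9, giving f37, f36, f12, f24.
Round 2 fires r7, giving f9.
Round 3 fires r8, giving f23.
Round 4 fires r3, r5, giving f6, f19.
Closure: {f10, f12, f13, f16, f19, f2, f20, f21, f23, f24, f26, f28, f30, f32, f36, f37, f4, f5, f6, f9} — 20 facts.

20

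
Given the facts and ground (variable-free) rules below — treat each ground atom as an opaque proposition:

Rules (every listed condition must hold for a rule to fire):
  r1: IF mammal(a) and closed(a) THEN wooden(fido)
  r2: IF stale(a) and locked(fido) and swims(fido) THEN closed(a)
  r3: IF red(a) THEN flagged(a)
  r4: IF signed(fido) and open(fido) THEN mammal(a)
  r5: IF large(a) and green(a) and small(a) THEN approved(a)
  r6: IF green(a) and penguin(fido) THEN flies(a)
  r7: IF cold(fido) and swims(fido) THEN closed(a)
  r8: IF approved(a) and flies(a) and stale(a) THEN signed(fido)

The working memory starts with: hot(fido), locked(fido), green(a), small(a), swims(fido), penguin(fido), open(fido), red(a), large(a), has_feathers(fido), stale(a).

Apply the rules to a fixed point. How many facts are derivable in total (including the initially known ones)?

Round 1 fires r2, r3, r5, r6, giving closed(a), flagged(a), approved(a), flies(a).
Round 2 fires r8, giving signed(fido).
Round 3 fires r4, giving mammal(a).
Round 4 fires r1, giving wooden(fido).
Closure: {approved(a), closed(a), flagged(a), flies(a), green(a), has_feathers(fido), hot(fido), large(a), locked(fido), mammal(a), open(fido), penguin(fido), red(a), signed(fido), small(a), stale(a), swims(fido), wooden(fido)} — 18 facts.

18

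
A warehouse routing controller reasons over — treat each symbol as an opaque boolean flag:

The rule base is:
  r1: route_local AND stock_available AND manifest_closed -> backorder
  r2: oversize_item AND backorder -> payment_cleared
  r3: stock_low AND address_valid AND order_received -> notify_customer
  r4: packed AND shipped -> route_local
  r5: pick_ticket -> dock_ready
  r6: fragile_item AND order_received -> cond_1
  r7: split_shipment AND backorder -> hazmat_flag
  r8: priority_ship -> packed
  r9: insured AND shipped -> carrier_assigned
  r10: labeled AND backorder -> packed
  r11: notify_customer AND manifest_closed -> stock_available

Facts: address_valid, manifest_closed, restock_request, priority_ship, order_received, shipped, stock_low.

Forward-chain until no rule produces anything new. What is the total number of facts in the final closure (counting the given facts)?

Round 1 — r3, r8, derive notify_customer, packed.
Round 2 — r4, r11, derive route_local, stock_available.
Round 3 — r1, derive backorder.
Closure: {address_valid, backorder, manifest_closed, notify_customer, order_received, packed, priority_ship, restock_request, route_local, shipped, stock_available, stock_low} — 12 facts.

12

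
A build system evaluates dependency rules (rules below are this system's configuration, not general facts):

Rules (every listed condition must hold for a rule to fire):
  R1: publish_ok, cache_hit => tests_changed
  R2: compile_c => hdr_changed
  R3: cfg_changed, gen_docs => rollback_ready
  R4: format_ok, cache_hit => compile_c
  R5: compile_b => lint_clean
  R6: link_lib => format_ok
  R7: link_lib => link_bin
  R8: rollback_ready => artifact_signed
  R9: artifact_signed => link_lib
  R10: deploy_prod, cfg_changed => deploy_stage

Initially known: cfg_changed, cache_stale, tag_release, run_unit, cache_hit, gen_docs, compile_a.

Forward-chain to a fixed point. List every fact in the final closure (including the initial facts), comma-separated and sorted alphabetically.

Round 1 — R3, derive rollback_ready.
Round 2 — R8, derive artifact_signed.
Round 3 — R9, derive link_lib.
Round 4 — R6, R7, derive format_ok, link_bin.
Round 5 — R4, derive compile_c.
Round 6 — R2, derive hdr_changed.

artifact_signed, cache_hit, cache_stale, cfg_changed, compile_a, compile_c, format_ok, gen_docs, hdr_changed, link_bin, link_lib, rollback_ready, run_unit, tag_release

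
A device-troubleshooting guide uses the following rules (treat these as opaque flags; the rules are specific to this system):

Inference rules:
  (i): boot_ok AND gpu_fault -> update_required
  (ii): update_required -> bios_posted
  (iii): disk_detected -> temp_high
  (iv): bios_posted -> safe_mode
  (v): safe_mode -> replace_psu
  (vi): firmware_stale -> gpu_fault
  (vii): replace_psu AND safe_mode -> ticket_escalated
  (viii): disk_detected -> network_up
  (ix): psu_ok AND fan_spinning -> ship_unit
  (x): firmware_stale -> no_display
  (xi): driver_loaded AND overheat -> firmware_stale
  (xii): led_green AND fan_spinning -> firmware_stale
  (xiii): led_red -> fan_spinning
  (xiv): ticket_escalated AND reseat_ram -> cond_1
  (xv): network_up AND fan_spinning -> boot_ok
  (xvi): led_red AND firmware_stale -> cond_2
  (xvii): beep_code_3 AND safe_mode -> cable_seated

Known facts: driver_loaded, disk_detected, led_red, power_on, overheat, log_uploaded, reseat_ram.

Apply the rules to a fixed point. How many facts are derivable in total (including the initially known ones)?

21

Round 1: (iii) [disk_detected -> temp_high]; (viii) [disk_detected -> network_up]; (xi) [driver_loaded AND overheat -> firmware_stale]; (xiii) [led_red -> fan_spinning]. New: temp_high, network_up, firmware_stale, fan_spinning.
Round 2: (vi) [firmware_stale -> gpu_fault]; (x) [firmware_stale -> no_display]; (xv) [network_up AND fan_spinning -> boot_ok]; (xvi) [led_red AND firmware_stale -> cond_2]. New: gpu_fault, no_display, boot_ok, cond_2.
Round 3: (i) [boot_ok AND gpu_fault -> update_required]. New: update_required.
Round 4: (ii) [update_required -> bios_posted]. New: bios_posted.
Round 5: (iv) [bios_posted -> safe_mode]. New: safe_mode.
Round 6: (v) [safe_mode -> replace_psu]. New: replace_psu.
Round 7: (vii) [replace_psu AND safe_mode -> ticket_escalated]. New: ticket_escalated.
Round 8: (xiv) [ticket_escalated AND reseat_ram -> cond_1]. New: cond_1.
Closure: {bios_posted, boot_ok, cond_1, cond_2, disk_detected, driver_loaded, fan_spinning, firmware_stale, gpu_fault, led_red, log_uploaded, network_up, no_display, overheat, power_on, replace_psu, reseat_ram, safe_mode, temp_high, ticket_escalated, update_required} — 21 facts.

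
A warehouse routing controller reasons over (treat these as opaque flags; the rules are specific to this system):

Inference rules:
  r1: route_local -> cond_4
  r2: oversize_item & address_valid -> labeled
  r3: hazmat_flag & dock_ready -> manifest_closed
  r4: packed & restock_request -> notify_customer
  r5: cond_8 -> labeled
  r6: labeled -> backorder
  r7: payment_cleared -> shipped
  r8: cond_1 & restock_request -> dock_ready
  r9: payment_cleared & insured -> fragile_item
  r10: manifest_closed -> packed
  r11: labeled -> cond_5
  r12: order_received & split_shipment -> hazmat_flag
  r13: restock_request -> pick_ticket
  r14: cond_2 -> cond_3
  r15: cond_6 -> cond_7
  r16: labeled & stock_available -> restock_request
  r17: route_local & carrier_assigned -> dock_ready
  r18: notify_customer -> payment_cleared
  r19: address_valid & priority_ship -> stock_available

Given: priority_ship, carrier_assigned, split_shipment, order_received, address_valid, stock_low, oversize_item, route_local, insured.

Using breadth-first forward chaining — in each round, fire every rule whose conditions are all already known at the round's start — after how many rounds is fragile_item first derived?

Round 1 fires r1, r2, r12, r17, r19, giving cond_4, labeled, hazmat_flag, dock_ready, stock_available.
Round 2 fires r3, r6, r11, r16, giving manifest_closed, backorder, cond_5, restock_request.
Round 3 fires r10, r13, giving packed, pick_ticket.
Round 4 fires r4, giving notify_customer.
Round 5 fires r18, giving payment_cleared.
Round 6 fires r7, r9, giving shipped, fragile_item.
fragile_item first appears in round 6.

6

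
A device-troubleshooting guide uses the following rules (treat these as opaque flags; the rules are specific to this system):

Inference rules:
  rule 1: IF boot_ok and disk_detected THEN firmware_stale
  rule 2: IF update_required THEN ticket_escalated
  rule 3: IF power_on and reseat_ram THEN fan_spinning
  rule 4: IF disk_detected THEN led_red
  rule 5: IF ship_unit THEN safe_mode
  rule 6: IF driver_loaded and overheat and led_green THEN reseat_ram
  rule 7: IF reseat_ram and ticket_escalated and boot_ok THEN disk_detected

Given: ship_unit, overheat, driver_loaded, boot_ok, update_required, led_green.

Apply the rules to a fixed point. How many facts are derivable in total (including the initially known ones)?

Round 1 fires rule 2, rule 5, rule 6, giving ticket_escalated, safe_mode, reseat_ram.
Round 2 fires rule 7, giving disk_detected.
Round 3 fires rule 1, rule 4, giving firmware_stale, led_red.
Closure: {boot_ok, disk_detected, driver_loaded, firmware_stale, led_green, led_red, overheat, reseat_ram, safe_mode, ship_unit, ticket_escalated, update_required} — 12 facts.

12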